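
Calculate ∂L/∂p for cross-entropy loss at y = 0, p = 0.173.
∂L/∂p = 1.209

∂L/∂p = -y/p + (1-y)/(1-p) = 0 + 1/0.827 = 1.209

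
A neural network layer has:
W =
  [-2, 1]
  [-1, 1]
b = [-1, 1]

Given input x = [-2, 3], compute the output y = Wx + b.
y = [6, 6]

Wx = [-2×-2 + 1×3, -1×-2 + 1×3]
   = [7, 5]
y = Wx + b = [7 + -1, 5 + 1] = [6, 6]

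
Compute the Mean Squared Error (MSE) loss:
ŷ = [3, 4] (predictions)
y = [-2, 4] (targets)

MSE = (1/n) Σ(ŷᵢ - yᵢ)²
MSE = 12.5

MSE = (1/2)((3--2)² + (4-4)²) = (1/2)(25 + 0) = 12.5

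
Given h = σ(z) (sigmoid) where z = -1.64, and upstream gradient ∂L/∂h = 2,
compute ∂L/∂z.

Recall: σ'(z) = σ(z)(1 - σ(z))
∂L/∂z = 0.2721

σ(-1.64) = 0.1625
σ'(-1.64) = σ(-1.64)(1 - σ(-1.64)) = 0.1625 × 0.8375 = 0.1361
∂L/∂z = ∂L/∂h · σ'(z) = 2 × 0.1361 = 0.2721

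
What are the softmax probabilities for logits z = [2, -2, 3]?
p = [0.2676, 0.0049, 0.7275]

exp(z) = [7.389, 0.1353, 20.09]
Sum = 27.61
p = [0.2676, 0.0049, 0.7275]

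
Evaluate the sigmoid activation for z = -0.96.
0.2769

sigmoid(-0.96) = 1/(1 + e^(0.96)) = 1/(1 + 2.612) = 0.2769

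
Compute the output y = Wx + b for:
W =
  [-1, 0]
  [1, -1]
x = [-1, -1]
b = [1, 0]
y = [2, 0]

Wx = [-1×-1 + 0×-1, 1×-1 + -1×-1]
   = [1, 0]
y = Wx + b = [1 + 1, 0 + 0] = [2, 0]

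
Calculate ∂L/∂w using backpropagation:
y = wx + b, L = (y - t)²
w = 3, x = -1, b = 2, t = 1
∂L/∂w = 4

y = wx + b = (3)(-1) + 2 = -1
∂L/∂y = 2(y - t) = 2(-1 - 1) = -4
∂y/∂w = x = -1
∂L/∂w = ∂L/∂y · ∂y/∂w = -4 × -1 = 4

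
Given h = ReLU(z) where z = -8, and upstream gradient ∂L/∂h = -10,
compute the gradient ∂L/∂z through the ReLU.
∂L/∂z = 0

h = ReLU(-8) = 0
Since z < 0: ∂h/∂z = 0
∂L/∂z = ∂L/∂h · ∂h/∂z = -10 × 0 = 0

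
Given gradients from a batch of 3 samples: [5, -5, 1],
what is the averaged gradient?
Average gradient = 0.3333

Average = (1/3)(5 + -5 + 1) = 1/3 = 0.3333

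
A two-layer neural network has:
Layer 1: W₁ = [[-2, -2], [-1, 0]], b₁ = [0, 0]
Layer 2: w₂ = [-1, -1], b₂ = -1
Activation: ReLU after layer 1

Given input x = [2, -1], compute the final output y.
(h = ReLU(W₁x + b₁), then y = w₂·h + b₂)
y = -1

Layer 1 pre-activation: z₁ = [-2, -2]
After ReLU: h = [0, 0]
Layer 2 output: y = -1×0 + -1×0 + -1 = -1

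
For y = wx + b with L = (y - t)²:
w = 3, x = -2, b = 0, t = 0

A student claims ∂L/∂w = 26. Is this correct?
Incorrect

y = (3)(-2) + 0 = -6
∂L/∂y = 2(y - t) = 2(-6 - 0) = -12
∂y/∂w = x = -2
∂L/∂w = -12 × -2 = 24

Claimed value: 26
Incorrect: The correct gradient is 24.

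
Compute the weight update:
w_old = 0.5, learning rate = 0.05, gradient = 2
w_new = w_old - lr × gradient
w_new = 0.4

w_new = w - η·∂L/∂w = 0.5 - 0.05×(2) = 0.5 - (0.1) = 0.4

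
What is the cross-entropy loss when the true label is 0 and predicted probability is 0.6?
L = 0.9163

L = -0·log(0.6) - 1·log(0.4) = -log(0.4) = 0.9163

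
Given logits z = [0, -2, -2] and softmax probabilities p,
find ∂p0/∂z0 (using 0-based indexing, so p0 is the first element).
∂p0/∂z0 = 0.1676

p = softmax(z) = [0.787, 0.1065, 0.1065]
p0 = 0.787

∂p0/∂z0 = p0(1 - p0) = 0.787 × (1 - 0.787) = 0.1676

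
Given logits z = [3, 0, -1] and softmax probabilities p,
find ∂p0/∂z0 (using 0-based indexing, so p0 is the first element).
∂p0/∂z0 = 0.0597

p = softmax(z) = [0.9362, 0.04661, 0.01715]
p0 = 0.9362

∂p0/∂z0 = p0(1 - p0) = 0.9362 × (1 - 0.9362) = 0.0597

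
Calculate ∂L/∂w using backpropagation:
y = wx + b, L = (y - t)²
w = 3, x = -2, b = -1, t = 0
∂L/∂w = 28

y = wx + b = (3)(-2) + -1 = -7
∂L/∂y = 2(y - t) = 2(-7 - 0) = -14
∂y/∂w = x = -2
∂L/∂w = ∂L/∂y · ∂y/∂w = -14 × -2 = 28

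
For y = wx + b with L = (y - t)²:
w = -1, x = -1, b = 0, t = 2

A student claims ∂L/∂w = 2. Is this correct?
Correct

y = (-1)(-1) + 0 = 1
∂L/∂y = 2(y - t) = 2(1 - 2) = -2
∂y/∂w = x = -1
∂L/∂w = -2 × -1 = 2

Claimed value: 2
Correct: The correct gradient is 2.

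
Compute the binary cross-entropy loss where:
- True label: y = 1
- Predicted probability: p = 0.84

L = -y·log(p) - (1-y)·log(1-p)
L = 0.1744

L = -1·log(0.84) - 0·log(0.16) = -log(0.84) = 0.1744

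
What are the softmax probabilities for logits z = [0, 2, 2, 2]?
p = [0.0432, 0.3189, 0.3189, 0.3189]

exp(z) = [1, 7.389, 7.389, 7.389]
Sum = 23.17
p = [0.0432, 0.3189, 0.3189, 0.3189]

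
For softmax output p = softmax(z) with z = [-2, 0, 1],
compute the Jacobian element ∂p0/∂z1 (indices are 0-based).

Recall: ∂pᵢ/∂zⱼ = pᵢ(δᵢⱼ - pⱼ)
∂p0/∂z1 = -0.009113

p = softmax(z) = [0.03512, 0.2595, 0.7054]
p0 = 0.03512, p1 = 0.2595

∂p0/∂z1 = -p0 × p1 = -0.03512 × 0.2595 = -0.009113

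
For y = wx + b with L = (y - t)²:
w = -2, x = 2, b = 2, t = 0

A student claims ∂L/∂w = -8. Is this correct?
Correct

y = (-2)(2) + 2 = -2
∂L/∂y = 2(y - t) = 2(-2 - 0) = -4
∂y/∂w = x = 2
∂L/∂w = -4 × 2 = -8

Claimed value: -8
Correct: The correct gradient is -8.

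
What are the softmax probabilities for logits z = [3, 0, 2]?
p = [0.7054, 0.0351, 0.2595]

exp(z) = [20.09, 1, 7.389]
Sum = 28.47
p = [0.7054, 0.0351, 0.2595]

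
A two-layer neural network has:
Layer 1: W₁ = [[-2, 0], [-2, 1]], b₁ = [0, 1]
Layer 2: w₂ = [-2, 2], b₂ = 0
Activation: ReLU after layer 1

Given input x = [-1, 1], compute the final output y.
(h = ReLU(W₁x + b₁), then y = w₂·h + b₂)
y = 4

Layer 1 pre-activation: z₁ = [2, 4]
After ReLU: h = [2, 4]
Layer 2 output: y = -2×2 + 2×4 + 0 = 4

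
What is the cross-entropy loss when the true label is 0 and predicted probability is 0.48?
L = 0.6539

L = -0·log(0.48) - 1·log(0.52) = -log(0.52) = 0.6539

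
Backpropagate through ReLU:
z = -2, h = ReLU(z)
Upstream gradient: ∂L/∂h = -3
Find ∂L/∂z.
∂L/∂z = 0

h = ReLU(-2) = 0
Since z < 0: ∂h/∂z = 0
∂L/∂z = ∂L/∂h · ∂h/∂z = -3 × 0 = 0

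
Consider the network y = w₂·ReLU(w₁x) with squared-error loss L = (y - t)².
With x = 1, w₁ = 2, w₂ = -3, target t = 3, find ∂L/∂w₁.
∂L/∂w₁ = 54

Forward pass:
z = w₁x = 2×1 = 2
h = ReLU(2) = 2
y = w₂h = -3×2 = -6

Backward pass:
∂L/∂y = 2(y - t) = 2(-6 - 3) = -18
∂y/∂h = w₂ = -3
∂h/∂z = 1 (ReLU derivative)
∂z/∂w₁ = x = 1

∂L/∂w₁ = -18 × -3 × 1 × 1 = 54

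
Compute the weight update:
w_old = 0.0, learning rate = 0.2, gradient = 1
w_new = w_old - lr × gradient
w_new = -0.2

w_new = w - η·∂L/∂w = 0.0 - 0.2×(1) = 0.0 - (0.2) = -0.2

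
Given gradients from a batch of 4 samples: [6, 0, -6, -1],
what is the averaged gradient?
Average gradient = -0.25

Average = (1/4)(6 + 0 + -6 + -1) = -1/4 = -0.25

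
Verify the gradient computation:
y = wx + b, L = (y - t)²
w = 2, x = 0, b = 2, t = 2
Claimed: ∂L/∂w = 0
Correct

y = (2)(0) + 2 = 2
∂L/∂y = 2(y - t) = 2(2 - 2) = 0
∂y/∂w = x = 0
∂L/∂w = 0 × 0 = 0

Claimed value: 0
Correct: The correct gradient is 0.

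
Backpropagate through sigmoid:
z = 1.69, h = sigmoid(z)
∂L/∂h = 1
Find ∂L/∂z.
∂L/∂z = 0.1315

σ(1.69) = 0.8442
σ'(1.69) = σ(1.69)(1 - σ(1.69)) = 0.8442 × 0.1558 = 0.1315
∂L/∂z = ∂L/∂h · σ'(z) = 1 × 0.1315 = 0.1315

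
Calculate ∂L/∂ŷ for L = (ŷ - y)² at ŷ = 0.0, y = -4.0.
∂L/∂ŷ = 8.0

∂L/∂ŷ = 2(ŷ - y) = 2(0.0 - -4.0) = 2(4.0) = 8.0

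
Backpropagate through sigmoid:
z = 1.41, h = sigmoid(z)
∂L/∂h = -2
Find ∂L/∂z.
∂L/∂z = -0.3155

σ(1.41) = 0.8038
σ'(1.41) = σ(1.41)(1 - σ(1.41)) = 0.8038 × 0.1962 = 0.1577
∂L/∂z = ∂L/∂h · σ'(z) = -2 × 0.1577 = -0.3155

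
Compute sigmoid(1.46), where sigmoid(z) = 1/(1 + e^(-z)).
0.8115

sigmoid(1.46) = 1/(1 + e^(-1.46)) = 1/(1 + 0.2322) = 0.8115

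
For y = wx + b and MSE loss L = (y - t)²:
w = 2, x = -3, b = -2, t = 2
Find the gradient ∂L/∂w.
∂L/∂w = 60

y = wx + b = (2)(-3) + -2 = -8
∂L/∂y = 2(y - t) = 2(-8 - 2) = -20
∂y/∂w = x = -3
∂L/∂w = ∂L/∂y · ∂y/∂w = -20 × -3 = 60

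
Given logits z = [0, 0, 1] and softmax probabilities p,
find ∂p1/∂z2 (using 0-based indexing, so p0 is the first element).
∂p1/∂z2 = -0.1221

p = softmax(z) = [0.2119, 0.2119, 0.5761]
p1 = 0.2119, p2 = 0.5761

∂p1/∂z2 = -p1 × p2 = -0.2119 × 0.5761 = -0.1221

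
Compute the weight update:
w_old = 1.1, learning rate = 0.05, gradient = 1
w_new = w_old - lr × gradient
w_new = 1.05

w_new = w - η·∂L/∂w = 1.1 - 0.05×(1) = 1.1 - (0.05) = 1.05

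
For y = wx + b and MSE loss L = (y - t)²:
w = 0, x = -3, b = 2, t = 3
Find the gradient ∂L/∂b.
∂L/∂b = -2

y = wx + b = (0)(-3) + 2 = 2
∂L/∂y = 2(y - t) = 2(2 - 3) = -2
∂y/∂b = 1
∂L/∂b = ∂L/∂y · ∂y/∂b = -2 × 1 = -2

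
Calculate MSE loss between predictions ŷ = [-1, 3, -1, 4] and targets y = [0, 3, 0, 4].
MSE = 0.5

MSE = (1/4)((-1-0)² + (3-3)² + (-1-0)² + (4-4)²) = (1/4)(1 + 0 + 1 + 0) = 0.5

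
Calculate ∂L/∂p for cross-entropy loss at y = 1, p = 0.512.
∂L/∂p = -1.953

∂L/∂p = -y/p + (1-y)/(1-p) = -1/0.512 + 0 = -1.953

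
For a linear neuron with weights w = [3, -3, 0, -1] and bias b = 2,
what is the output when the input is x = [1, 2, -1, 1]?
y = -2

y = (3)(1) + (-3)(2) + (0)(-1) + (-1)(1) + 2 = -2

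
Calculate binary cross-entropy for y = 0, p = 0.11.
L = 0.1165

L = -0·log(0.11) - 1·log(0.89) = -log(0.89) = 0.1165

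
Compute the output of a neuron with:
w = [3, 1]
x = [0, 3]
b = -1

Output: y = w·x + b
y = 2

y = (3)(0) + (1)(3) + -1 = 2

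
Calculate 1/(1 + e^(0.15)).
0.4626

sigmoid(-0.15) = 1/(1 + e^(0.15)) = 1/(1 + 1.162) = 0.4626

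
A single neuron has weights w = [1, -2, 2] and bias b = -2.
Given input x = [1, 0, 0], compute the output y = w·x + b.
y = -1

y = (1)(1) + (-2)(0) + (2)(0) + -2 = -1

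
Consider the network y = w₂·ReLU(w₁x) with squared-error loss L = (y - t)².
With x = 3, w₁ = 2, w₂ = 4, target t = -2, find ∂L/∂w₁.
∂L/∂w₁ = 624

Forward pass:
z = w₁x = 2×3 = 6
h = ReLU(6) = 6
y = w₂h = 4×6 = 24

Backward pass:
∂L/∂y = 2(y - t) = 2(24 - -2) = 52
∂y/∂h = w₂ = 4
∂h/∂z = 1 (ReLU derivative)
∂z/∂w₁ = x = 3

∂L/∂w₁ = 52 × 4 × 1 × 3 = 624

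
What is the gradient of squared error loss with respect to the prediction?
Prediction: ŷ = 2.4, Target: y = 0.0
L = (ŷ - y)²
∂L/∂ŷ = 4.8

∂L/∂ŷ = 2(ŷ - y) = 2(2.4 - 0.0) = 2(2.4) = 4.8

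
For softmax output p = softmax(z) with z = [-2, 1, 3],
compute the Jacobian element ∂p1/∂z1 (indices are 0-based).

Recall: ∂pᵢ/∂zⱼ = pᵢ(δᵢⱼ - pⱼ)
∂p1/∂z1 = 0.1045

p = softmax(z) = [0.0059, 0.1185, 0.8756]
p1 = 0.1185

∂p1/∂z1 = p1(1 - p1) = 0.1185 × (1 - 0.1185) = 0.1045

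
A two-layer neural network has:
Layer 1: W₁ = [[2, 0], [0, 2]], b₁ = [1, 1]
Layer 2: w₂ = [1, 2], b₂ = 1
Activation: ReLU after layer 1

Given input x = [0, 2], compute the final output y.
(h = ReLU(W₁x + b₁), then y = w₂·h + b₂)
y = 12

Layer 1 pre-activation: z₁ = [1, 5]
After ReLU: h = [1, 5]
Layer 2 output: y = 1×1 + 2×5 + 1 = 12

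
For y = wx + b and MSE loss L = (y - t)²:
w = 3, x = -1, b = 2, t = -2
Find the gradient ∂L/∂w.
∂L/∂w = -2

y = wx + b = (3)(-1) + 2 = -1
∂L/∂y = 2(y - t) = 2(-1 - -2) = 2
∂y/∂w = x = -1
∂L/∂w = ∂L/∂y · ∂y/∂w = 2 × -1 = -2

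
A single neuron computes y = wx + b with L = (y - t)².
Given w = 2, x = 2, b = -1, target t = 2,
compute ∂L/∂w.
∂L/∂w = 4

y = wx + b = (2)(2) + -1 = 3
∂L/∂y = 2(y - t) = 2(3 - 2) = 2
∂y/∂w = x = 2
∂L/∂w = ∂L/∂y · ∂y/∂w = 2 × 2 = 4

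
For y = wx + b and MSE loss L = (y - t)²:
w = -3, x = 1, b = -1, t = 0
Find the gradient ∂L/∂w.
∂L/∂w = -8

y = wx + b = (-3)(1) + -1 = -4
∂L/∂y = 2(y - t) = 2(-4 - 0) = -8
∂y/∂w = x = 1
∂L/∂w = ∂L/∂y · ∂y/∂w = -8 × 1 = -8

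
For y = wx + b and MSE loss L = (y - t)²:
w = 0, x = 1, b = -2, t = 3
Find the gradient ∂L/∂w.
∂L/∂w = -10

y = wx + b = (0)(1) + -2 = -2
∂L/∂y = 2(y - t) = 2(-2 - 3) = -10
∂y/∂w = x = 1
∂L/∂w = ∂L/∂y · ∂y/∂w = -10 × 1 = -10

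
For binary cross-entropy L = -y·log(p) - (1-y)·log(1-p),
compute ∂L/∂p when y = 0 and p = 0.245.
∂L/∂p = 1.325

∂L/∂p = -y/p + (1-y)/(1-p) = 0 + 1/0.755 = 1.325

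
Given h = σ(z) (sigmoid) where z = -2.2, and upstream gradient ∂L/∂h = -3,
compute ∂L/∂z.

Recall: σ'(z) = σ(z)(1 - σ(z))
∂L/∂z = -0.2694

σ(-2.2) = 0.09975
σ'(-2.2) = σ(-2.2)(1 - σ(-2.2)) = 0.09975 × 0.9002 = 0.0898
∂L/∂z = ∂L/∂h · σ'(z) = -3 × 0.0898 = -0.2694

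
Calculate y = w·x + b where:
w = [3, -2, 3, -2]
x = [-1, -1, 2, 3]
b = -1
y = -2

y = (3)(-1) + (-2)(-1) + (3)(2) + (-2)(3) + -1 = -2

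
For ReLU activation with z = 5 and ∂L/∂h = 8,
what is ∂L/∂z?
∂L/∂z = 8

h = ReLU(5) = 5
Since z > 0: ∂h/∂z = 1
∂L/∂z = ∂L/∂h · ∂h/∂z = 8 × 1 = 8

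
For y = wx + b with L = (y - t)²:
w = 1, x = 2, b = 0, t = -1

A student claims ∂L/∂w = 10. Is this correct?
Incorrect

y = (1)(2) + 0 = 2
∂L/∂y = 2(y - t) = 2(2 - -1) = 6
∂y/∂w = x = 2
∂L/∂w = 6 × 2 = 12

Claimed value: 10
Incorrect: The correct gradient is 12.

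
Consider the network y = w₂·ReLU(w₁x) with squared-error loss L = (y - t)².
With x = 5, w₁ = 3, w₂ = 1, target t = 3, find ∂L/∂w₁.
∂L/∂w₁ = 120

Forward pass:
z = w₁x = 3×5 = 15
h = ReLU(15) = 15
y = w₂h = 1×15 = 15

Backward pass:
∂L/∂y = 2(y - t) = 2(15 - 3) = 24
∂y/∂h = w₂ = 1
∂h/∂z = 1 (ReLU derivative)
∂z/∂w₁ = x = 5

∂L/∂w₁ = 24 × 1 × 1 × 5 = 120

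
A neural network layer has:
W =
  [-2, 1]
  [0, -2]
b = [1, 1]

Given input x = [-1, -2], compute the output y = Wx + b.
y = [1, 5]

Wx = [-2×-1 + 1×-2, 0×-1 + -2×-2]
   = [0, 4]
y = Wx + b = [0 + 1, 4 + 1] = [1, 5]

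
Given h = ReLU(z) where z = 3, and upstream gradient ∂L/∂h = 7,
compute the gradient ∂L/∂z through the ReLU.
∂L/∂z = 7

h = ReLU(3) = 3
Since z > 0: ∂h/∂z = 1
∂L/∂z = ∂L/∂h · ∂h/∂z = 7 × 1 = 7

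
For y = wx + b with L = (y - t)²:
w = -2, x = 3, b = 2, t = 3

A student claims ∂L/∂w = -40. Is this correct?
Incorrect

y = (-2)(3) + 2 = -4
∂L/∂y = 2(y - t) = 2(-4 - 3) = -14
∂y/∂w = x = 3
∂L/∂w = -14 × 3 = -42

Claimed value: -40
Incorrect: The correct gradient is -42.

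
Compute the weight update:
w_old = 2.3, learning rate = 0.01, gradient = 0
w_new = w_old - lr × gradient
w_new = 2.3

w_new = w - η·∂L/∂w = 2.3 - 0.01×(0) = 2.3 - (0) = 2.3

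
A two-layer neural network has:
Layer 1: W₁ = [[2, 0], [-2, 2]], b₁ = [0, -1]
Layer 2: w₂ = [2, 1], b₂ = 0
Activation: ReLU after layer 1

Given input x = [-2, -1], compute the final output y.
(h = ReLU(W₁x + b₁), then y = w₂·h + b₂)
y = 1

Layer 1 pre-activation: z₁ = [-4, 1]
After ReLU: h = [0, 1]
Layer 2 output: y = 2×0 + 1×1 + 0 = 1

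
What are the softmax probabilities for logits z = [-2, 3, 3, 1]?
p = [0.0031, 0.4668, 0.4668, 0.0632]

exp(z) = [0.1353, 20.09, 20.09, 2.718]
Sum = 43.02
p = [0.0031, 0.4668, 0.4668, 0.0632]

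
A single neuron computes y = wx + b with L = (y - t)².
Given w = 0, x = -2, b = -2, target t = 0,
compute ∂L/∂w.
∂L/∂w = 8

y = wx + b = (0)(-2) + -2 = -2
∂L/∂y = 2(y - t) = 2(-2 - 0) = -4
∂y/∂w = x = -2
∂L/∂w = ∂L/∂y · ∂y/∂w = -4 × -2 = 8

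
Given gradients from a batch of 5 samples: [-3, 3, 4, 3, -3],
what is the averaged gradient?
Average gradient = 0.8

Average = (1/5)(-3 + 3 + 4 + 3 + -3) = 4/5 = 0.8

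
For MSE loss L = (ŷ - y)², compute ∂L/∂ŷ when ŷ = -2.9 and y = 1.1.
∂L/∂ŷ = -8.0

∂L/∂ŷ = 2(ŷ - y) = 2(-2.9 - 1.1) = 2(-4.0) = -8.0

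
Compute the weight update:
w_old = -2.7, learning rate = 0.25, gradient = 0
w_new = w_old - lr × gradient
w_new = -2.7

w_new = w - η·∂L/∂w = -2.7 - 0.25×(0) = -2.7 - (0) = -2.7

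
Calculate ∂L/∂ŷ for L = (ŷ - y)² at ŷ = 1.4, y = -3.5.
∂L/∂ŷ = 9.8

∂L/∂ŷ = 2(ŷ - y) = 2(1.4 - -3.5) = 2(4.9) = 9.8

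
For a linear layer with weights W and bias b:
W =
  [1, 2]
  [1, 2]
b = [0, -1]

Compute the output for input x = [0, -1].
y = [-2, -3]

Wx = [1×0 + 2×-1, 1×0 + 2×-1]
   = [-2, -2]
y = Wx + b = [-2 + 0, -2 + -1] = [-2, -3]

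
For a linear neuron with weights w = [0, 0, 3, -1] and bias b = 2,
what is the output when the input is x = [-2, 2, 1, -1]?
y = 6

y = (0)(-2) + (0)(2) + (3)(1) + (-1)(-1) + 2 = 6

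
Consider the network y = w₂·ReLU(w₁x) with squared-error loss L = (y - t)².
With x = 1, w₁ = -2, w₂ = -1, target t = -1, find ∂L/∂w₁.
∂L/∂w₁ = 0

Forward pass:
z = w₁x = -2×1 = -2
h = ReLU(-2) = 0
y = w₂h = -1×0 = 0

Backward pass:
∂L/∂y = 2(y - t) = 2(0 - -1) = 2
∂y/∂h = w₂ = -1
∂h/∂z = 0 (ReLU derivative)
∂z/∂w₁ = x = 1

∂L/∂w₁ = 2 × -1 × 0 × 1 = 0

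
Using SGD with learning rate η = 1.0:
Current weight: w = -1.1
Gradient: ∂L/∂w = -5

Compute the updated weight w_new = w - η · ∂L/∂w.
w_new = 3.9

w_new = w - η·∂L/∂w = -1.1 - 1.0×(-5) = -1.1 - (-5) = 3.9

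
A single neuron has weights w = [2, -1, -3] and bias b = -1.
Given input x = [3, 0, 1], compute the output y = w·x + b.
y = 2

y = (2)(3) + (-1)(0) + (-3)(1) + -1 = 2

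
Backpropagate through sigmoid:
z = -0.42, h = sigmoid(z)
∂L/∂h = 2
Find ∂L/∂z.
∂L/∂z = 0.4786

σ(-0.42) = 0.3965
σ'(-0.42) = σ(-0.42)(1 - σ(-0.42)) = 0.3965 × 0.6035 = 0.2393
∂L/∂z = ∂L/∂h · σ'(z) = 2 × 0.2393 = 0.4786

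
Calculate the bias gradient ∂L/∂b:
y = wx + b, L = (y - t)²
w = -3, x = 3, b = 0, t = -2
∂L/∂b = -14

y = wx + b = (-3)(3) + 0 = -9
∂L/∂y = 2(y - t) = 2(-9 - -2) = -14
∂y/∂b = 1
∂L/∂b = ∂L/∂y · ∂y/∂b = -14 × 1 = -14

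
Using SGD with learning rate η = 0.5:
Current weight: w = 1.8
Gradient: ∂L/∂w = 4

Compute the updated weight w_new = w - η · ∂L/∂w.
w_new = -0.2

w_new = w - η·∂L/∂w = 1.8 - 0.5×(4) = 1.8 - (2) = -0.2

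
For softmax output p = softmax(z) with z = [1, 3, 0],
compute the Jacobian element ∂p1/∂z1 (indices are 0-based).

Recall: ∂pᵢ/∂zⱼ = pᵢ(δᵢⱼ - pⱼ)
∂p1/∂z1 = 0.1318

p = softmax(z) = [0.1142, 0.8438, 0.04201]
p1 = 0.8438

∂p1/∂z1 = p1(1 - p1) = 0.8438 × (1 - 0.8438) = 0.1318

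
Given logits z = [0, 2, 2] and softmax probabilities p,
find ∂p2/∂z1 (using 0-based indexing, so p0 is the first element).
∂p2/∂z1 = -0.2193

p = softmax(z) = [0.06338, 0.4683, 0.4683]
p2 = 0.4683, p1 = 0.4683

∂p2/∂z1 = -p2 × p1 = -0.4683 × 0.4683 = -0.2193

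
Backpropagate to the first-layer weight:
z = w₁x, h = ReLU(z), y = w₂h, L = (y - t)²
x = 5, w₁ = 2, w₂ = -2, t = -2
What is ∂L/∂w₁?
∂L/∂w₁ = 360

Forward pass:
z = w₁x = 2×5 = 10
h = ReLU(10) = 10
y = w₂h = -2×10 = -20

Backward pass:
∂L/∂y = 2(y - t) = 2(-20 - -2) = -36
∂y/∂h = w₂ = -2
∂h/∂z = 1 (ReLU derivative)
∂z/∂w₁ = x = 5

∂L/∂w₁ = -36 × -2 × 1 × 5 = 360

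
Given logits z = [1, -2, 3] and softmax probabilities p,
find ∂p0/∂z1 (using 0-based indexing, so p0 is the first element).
∂p0/∂z1 = -0.0006991

p = softmax(z) = [0.1185, 0.0059, 0.8756]
p0 = 0.1185, p1 = 0.0059

∂p0/∂z1 = -p0 × p1 = -0.1185 × 0.0059 = -0.0006991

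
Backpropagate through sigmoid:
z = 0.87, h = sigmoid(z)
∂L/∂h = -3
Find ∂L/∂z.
∂L/∂z = -0.6242

σ(0.87) = 0.7047
σ'(0.87) = σ(0.87)(1 - σ(0.87)) = 0.7047 × 0.2953 = 0.2081
∂L/∂z = ∂L/∂h · σ'(z) = -3 × 0.2081 = -0.6242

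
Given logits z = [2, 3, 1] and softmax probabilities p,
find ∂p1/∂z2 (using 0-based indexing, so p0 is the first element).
∂p1/∂z2 = -0.05989

p = softmax(z) = [0.2447, 0.6652, 0.09003]
p1 = 0.6652, p2 = 0.09003

∂p1/∂z2 = -p1 × p2 = -0.6652 × 0.09003 = -0.05989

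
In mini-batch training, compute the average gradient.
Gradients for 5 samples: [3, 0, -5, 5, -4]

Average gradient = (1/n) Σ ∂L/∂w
Average gradient = -0.2

Average = (1/5)(3 + 0 + -5 + 5 + -4) = -1/5 = -0.2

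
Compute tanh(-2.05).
-0.9674

tanh(-2.05) = (e^(-2.05) - e^(2.05))/(e^(-2.05) + e^(2.05)) = -0.9674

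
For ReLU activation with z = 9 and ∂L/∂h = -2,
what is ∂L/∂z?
∂L/∂z = -2

h = ReLU(9) = 9
Since z > 0: ∂h/∂z = 1
∂L/∂z = ∂L/∂h · ∂h/∂z = -2 × 1 = -2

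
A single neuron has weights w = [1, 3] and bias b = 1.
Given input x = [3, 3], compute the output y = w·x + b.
y = 13

y = (1)(3) + (3)(3) + 1 = 13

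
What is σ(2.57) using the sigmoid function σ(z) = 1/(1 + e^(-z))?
0.9289

sigmoid(2.57) = 1/(1 + e^(-2.57)) = 1/(1 + 0.07654) = 0.9289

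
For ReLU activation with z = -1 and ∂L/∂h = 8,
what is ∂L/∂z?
∂L/∂z = 0

h = ReLU(-1) = 0
Since z < 0: ∂h/∂z = 0
∂L/∂z = ∂L/∂h · ∂h/∂z = 8 × 0 = 0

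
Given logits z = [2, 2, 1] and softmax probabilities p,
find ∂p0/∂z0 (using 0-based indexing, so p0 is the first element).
∂p0/∂z0 = 0.244

p = softmax(z) = [0.4223, 0.4223, 0.1554]
p0 = 0.4223

∂p0/∂z0 = p0(1 - p0) = 0.4223 × (1 - 0.4223) = 0.244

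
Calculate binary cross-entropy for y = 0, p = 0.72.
L = 1.273

L = -0·log(0.72) - 1·log(0.28) = -log(0.28) = 1.273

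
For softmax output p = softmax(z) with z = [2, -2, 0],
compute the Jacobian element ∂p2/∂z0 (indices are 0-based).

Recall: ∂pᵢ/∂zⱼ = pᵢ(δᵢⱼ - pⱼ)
∂p2/∂z0 = -0.1017

p = softmax(z) = [0.8668, 0.01588, 0.1173]
p2 = 0.1173, p0 = 0.8668

∂p2/∂z0 = -p2 × p0 = -0.1173 × 0.8668 = -0.1017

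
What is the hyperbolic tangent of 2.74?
0.9917

tanh(2.74) = (e^(2.74) - e^(-2.74))/(e^(2.74) + e^(-2.74)) = 0.9917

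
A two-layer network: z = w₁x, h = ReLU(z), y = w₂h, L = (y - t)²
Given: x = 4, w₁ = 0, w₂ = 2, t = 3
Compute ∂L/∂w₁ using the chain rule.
∂L/∂w₁ = 0

Forward pass:
z = w₁x = 0×4 = 0
h = ReLU(0) = 0
y = w₂h = 2×0 = 0

Backward pass:
∂L/∂y = 2(y - t) = 2(0 - 3) = -6
∂y/∂h = w₂ = 2
∂h/∂z = 0 (ReLU derivative)
∂z/∂w₁ = x = 4

∂L/∂w₁ = -6 × 2 × 0 × 4 = 0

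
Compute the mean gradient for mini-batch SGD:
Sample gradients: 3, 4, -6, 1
Average gradient = 0.5

Average = (1/4)(3 + 4 + -6 + 1) = 2/4 = 0.5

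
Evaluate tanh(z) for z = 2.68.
0.9906

tanh(2.68) = (e^(2.68) - e^(-2.68))/(e^(2.68) + e^(-2.68)) = 0.9906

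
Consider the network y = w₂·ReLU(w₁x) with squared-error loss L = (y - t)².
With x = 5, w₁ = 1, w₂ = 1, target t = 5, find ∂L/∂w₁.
∂L/∂w₁ = 0

Forward pass:
z = w₁x = 1×5 = 5
h = ReLU(5) = 5
y = w₂h = 1×5 = 5

Backward pass:
∂L/∂y = 2(y - t) = 2(5 - 5) = 0
∂y/∂h = w₂ = 1
∂h/∂z = 1 (ReLU derivative)
∂z/∂w₁ = x = 5

∂L/∂w₁ = 0 × 1 × 1 × 5 = 0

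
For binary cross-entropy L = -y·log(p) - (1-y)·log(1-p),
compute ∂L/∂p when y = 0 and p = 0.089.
∂L/∂p = 1.098

∂L/∂p = -y/p + (1-y)/(1-p) = 0 + 1/0.911 = 1.098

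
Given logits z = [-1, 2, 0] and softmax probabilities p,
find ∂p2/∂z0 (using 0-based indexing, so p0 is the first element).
∂p2/∂z0 = -0.004797

p = softmax(z) = [0.04201, 0.8438, 0.1142]
p2 = 0.1142, p0 = 0.04201

∂p2/∂z0 = -p2 × p0 = -0.1142 × 0.04201 = -0.004797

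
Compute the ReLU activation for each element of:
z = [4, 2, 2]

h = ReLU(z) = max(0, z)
h = [4, 2, 2]

ReLU applied element-wise: max(0,4)=4, max(0,2)=2, max(0,2)=2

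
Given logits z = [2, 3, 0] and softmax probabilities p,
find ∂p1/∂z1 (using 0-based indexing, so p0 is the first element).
∂p1/∂z1 = 0.2078

p = softmax(z) = [0.2595, 0.7054, 0.03512]
p1 = 0.7054

∂p1/∂z1 = p1(1 - p1) = 0.7054 × (1 - 0.7054) = 0.2078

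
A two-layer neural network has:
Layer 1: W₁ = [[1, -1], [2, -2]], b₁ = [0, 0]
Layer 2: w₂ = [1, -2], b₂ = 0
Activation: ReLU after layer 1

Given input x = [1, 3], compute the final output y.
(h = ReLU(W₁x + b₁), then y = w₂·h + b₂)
y = 0

Layer 1 pre-activation: z₁ = [-2, -4]
After ReLU: h = [0, 0]
Layer 2 output: y = 1×0 + -2×0 + 0 = 0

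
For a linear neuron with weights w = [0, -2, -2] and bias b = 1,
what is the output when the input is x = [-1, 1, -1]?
y = 1

y = (0)(-1) + (-2)(1) + (-2)(-1) + 1 = 1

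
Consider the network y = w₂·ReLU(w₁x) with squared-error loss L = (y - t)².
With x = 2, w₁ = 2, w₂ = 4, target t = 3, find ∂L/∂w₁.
∂L/∂w₁ = 208

Forward pass:
z = w₁x = 2×2 = 4
h = ReLU(4) = 4
y = w₂h = 4×4 = 16

Backward pass:
∂L/∂y = 2(y - t) = 2(16 - 3) = 26
∂y/∂h = w₂ = 4
∂h/∂z = 1 (ReLU derivative)
∂z/∂w₁ = x = 2

∂L/∂w₁ = 26 × 4 × 1 × 2 = 208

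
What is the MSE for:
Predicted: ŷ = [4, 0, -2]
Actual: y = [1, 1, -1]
MSE = 3.667

MSE = (1/3)((4-1)² + (0-1)² + (-2--1)²) = (1/3)(9 + 1 + 1) = 3.667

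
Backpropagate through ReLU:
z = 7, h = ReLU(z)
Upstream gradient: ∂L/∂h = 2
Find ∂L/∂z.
∂L/∂z = 2

h = ReLU(7) = 7
Since z > 0: ∂h/∂z = 1
∂L/∂z = ∂L/∂h · ∂h/∂z = 2 × 1 = 2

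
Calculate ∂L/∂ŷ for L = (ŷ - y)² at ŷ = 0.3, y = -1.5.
∂L/∂ŷ = 3.6

∂L/∂ŷ = 2(ŷ - y) = 2(0.3 - -1.5) = 2(1.8) = 3.6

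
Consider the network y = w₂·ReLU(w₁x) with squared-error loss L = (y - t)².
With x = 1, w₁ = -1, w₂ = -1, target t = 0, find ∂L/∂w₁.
∂L/∂w₁ = 0

Forward pass:
z = w₁x = -1×1 = -1
h = ReLU(-1) = 0
y = w₂h = -1×0 = 0

Backward pass:
∂L/∂y = 2(y - t) = 2(0 - 0) = 0
∂y/∂h = w₂ = -1
∂h/∂z = 0 (ReLU derivative)
∂z/∂w₁ = x = 1

∂L/∂w₁ = 0 × -1 × 0 × 1 = 0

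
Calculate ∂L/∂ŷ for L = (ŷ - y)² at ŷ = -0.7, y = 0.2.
∂L/∂ŷ = -1.8

∂L/∂ŷ = 2(ŷ - y) = 2(-0.7 - 0.2) = 2(-0.9) = -1.8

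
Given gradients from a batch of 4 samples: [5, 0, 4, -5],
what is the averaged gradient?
Average gradient = 1

Average = (1/4)(5 + 0 + 4 + -5) = 4/4 = 1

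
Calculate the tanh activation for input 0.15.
0.1489

tanh(0.15) = (e^(0.15) - e^(-0.15))/(e^(0.15) + e^(-0.15)) = 0.1489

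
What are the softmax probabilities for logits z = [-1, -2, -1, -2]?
p = [0.3655, 0.1345, 0.3655, 0.1345]

exp(z) = [0.3679, 0.1353, 0.3679, 0.1353]
Sum = 1.006
p = [0.3655, 0.1345, 0.3655, 0.1345]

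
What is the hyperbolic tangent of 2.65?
0.9901

tanh(2.65) = (e^(2.65) - e^(-2.65))/(e^(2.65) + e^(-2.65)) = 0.9901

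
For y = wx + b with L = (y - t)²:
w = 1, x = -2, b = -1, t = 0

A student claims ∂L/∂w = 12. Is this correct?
Correct

y = (1)(-2) + -1 = -3
∂L/∂y = 2(y - t) = 2(-3 - 0) = -6
∂y/∂w = x = -2
∂L/∂w = -6 × -2 = 12

Claimed value: 12
Correct: The correct gradient is 12.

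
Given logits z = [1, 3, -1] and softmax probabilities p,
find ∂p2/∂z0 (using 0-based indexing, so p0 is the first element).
∂p2/∂z0 = -0.001862

p = softmax(z) = [0.1173, 0.8668, 0.01588]
p2 = 0.01588, p0 = 0.1173

∂p2/∂z0 = -p2 × p0 = -0.01588 × 0.1173 = -0.001862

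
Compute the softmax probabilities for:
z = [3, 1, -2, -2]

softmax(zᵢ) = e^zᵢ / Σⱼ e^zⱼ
p = [0.8705, 0.1178, 0.0059, 0.0059]

exp(z) = [20.09, 2.718, 0.1353, 0.1353]
Sum = 23.07
p = [0.8705, 0.1178, 0.0059, 0.0059]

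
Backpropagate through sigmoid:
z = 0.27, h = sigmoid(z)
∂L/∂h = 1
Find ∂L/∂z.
∂L/∂z = 0.2455

σ(0.27) = 0.5671
σ'(0.27) = σ(0.27)(1 - σ(0.27)) = 0.5671 × 0.4329 = 0.2455
∂L/∂z = ∂L/∂h · σ'(z) = 1 × 0.2455 = 0.2455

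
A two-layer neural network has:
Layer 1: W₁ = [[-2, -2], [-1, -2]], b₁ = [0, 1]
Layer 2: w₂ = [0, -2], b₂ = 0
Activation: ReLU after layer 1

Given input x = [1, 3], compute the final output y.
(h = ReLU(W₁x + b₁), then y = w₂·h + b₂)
y = 0

Layer 1 pre-activation: z₁ = [-8, -6]
After ReLU: h = [0, 0]
Layer 2 output: y = 0×0 + -2×0 + 0 = 0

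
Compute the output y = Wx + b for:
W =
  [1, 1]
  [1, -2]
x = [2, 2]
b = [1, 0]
y = [5, -2]

Wx = [1×2 + 1×2, 1×2 + -2×2]
   = [4, -2]
y = Wx + b = [4 + 1, -2 + 0] = [5, -2]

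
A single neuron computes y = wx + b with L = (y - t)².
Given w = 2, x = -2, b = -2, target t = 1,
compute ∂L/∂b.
∂L/∂b = -14

y = wx + b = (2)(-2) + -2 = -6
∂L/∂y = 2(y - t) = 2(-6 - 1) = -14
∂y/∂b = 1
∂L/∂b = ∂L/∂y · ∂y/∂b = -14 × 1 = -14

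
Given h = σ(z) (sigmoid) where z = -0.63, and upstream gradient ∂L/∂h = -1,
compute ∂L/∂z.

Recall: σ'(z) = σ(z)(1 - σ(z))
∂L/∂z = -0.2267

σ(-0.63) = 0.3475
σ'(-0.63) = σ(-0.63)(1 - σ(-0.63)) = 0.3475 × 0.6525 = 0.2267
∂L/∂z = ∂L/∂h · σ'(z) = -1 × 0.2267 = -0.2267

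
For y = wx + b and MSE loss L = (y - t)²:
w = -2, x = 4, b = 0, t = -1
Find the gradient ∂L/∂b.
∂L/∂b = -14

y = wx + b = (-2)(4) + 0 = -8
∂L/∂y = 2(y - t) = 2(-8 - -1) = -14
∂y/∂b = 1
∂L/∂b = ∂L/∂y · ∂y/∂b = -14 × 1 = -14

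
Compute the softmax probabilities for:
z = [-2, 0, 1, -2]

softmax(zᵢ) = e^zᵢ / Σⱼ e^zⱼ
p = [0.0339, 0.2507, 0.6815, 0.0339]

exp(z) = [0.1353, 1, 2.718, 0.1353]
Sum = 3.989
p = [0.0339, 0.2507, 0.6815, 0.0339]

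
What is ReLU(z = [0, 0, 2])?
h = [0, 0, 2]

ReLU applied element-wise: max(0,0)=0, max(0,0)=0, max(0,2)=2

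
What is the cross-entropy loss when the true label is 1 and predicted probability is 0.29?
L = 1.238

L = -1·log(0.29) - 0·log(0.71) = -log(0.29) = 1.238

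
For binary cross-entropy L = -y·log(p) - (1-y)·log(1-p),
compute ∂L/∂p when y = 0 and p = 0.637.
∂L/∂p = 2.755

∂L/∂p = -y/p + (1-y)/(1-p) = 0 + 1/0.363 = 2.755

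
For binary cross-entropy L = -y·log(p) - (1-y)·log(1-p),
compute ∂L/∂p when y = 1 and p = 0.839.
∂L/∂p = -1.192

∂L/∂p = -y/p + (1-y)/(1-p) = -1/0.839 + 0 = -1.192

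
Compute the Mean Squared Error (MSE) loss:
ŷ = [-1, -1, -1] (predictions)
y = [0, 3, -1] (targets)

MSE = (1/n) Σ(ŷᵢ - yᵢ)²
MSE = 5.667

MSE = (1/3)((-1-0)² + (-1-3)² + (-1--1)²) = (1/3)(1 + 16 + 0) = 5.667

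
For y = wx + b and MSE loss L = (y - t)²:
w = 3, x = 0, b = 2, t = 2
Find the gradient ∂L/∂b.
∂L/∂b = 0

y = wx + b = (3)(0) + 2 = 2
∂L/∂y = 2(y - t) = 2(2 - 2) = 0
∂y/∂b = 1
∂L/∂b = ∂L/∂y · ∂y/∂b = 0 × 1 = 0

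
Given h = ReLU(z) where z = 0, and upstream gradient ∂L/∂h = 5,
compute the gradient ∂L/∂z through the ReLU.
∂L/∂z = 0

h = ReLU(0) = 0
At z = 0: ∂h/∂z = 0 (by convention)
∂L/∂z = ∂L/∂h · ∂h/∂z = 5 × 0 = 0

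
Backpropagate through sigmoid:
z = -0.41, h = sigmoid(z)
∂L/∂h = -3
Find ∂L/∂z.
∂L/∂z = -0.7193

σ(-0.41) = 0.3989
σ'(-0.41) = σ(-0.41)(1 - σ(-0.41)) = 0.3989 × 0.6011 = 0.2398
∂L/∂z = ∂L/∂h · σ'(z) = -3 × 0.2398 = -0.7193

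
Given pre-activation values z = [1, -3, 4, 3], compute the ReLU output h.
h = [1, 0, 4, 3]

ReLU applied element-wise: max(0,1)=1, max(0,-3)=0, max(0,4)=4, max(0,3)=3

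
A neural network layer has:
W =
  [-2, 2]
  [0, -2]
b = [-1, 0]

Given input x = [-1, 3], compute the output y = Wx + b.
y = [7, -6]

Wx = [-2×-1 + 2×3, 0×-1 + -2×3]
   = [8, -6]
y = Wx + b = [8 + -1, -6 + 0] = [7, -6]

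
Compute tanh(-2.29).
-0.9797

tanh(-2.29) = (e^(-2.29) - e^(2.29))/(e^(-2.29) + e^(2.29)) = -0.9797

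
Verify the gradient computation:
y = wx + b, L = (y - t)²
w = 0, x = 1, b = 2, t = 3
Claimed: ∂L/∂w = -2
Correct

y = (0)(1) + 2 = 2
∂L/∂y = 2(y - t) = 2(2 - 3) = -2
∂y/∂w = x = 1
∂L/∂w = -2 × 1 = -2

Claimed value: -2
Correct: The correct gradient is -2.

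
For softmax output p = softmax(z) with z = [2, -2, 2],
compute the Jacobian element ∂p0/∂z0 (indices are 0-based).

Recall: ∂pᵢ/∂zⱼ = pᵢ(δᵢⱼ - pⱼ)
∂p0/∂z0 = 0.25

p = softmax(z) = [0.4955, 0.009075, 0.4955]
p0 = 0.4955

∂p0/∂z0 = p0(1 - p0) = 0.4955 × (1 - 0.4955) = 0.25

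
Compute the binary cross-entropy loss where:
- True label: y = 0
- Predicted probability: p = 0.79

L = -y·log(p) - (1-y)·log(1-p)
L = 1.561

L = -0·log(0.79) - 1·log(0.21) = -log(0.21) = 1.561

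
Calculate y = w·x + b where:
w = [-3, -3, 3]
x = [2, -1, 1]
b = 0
y = 0

y = (-3)(2) + (-3)(-1) + (3)(1) + 0 = 0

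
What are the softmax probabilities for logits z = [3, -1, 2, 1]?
p = [0.6572, 0.012, 0.2418, 0.0889]

exp(z) = [20.09, 0.3679, 7.389, 2.718]
Sum = 30.56
p = [0.6572, 0.012, 0.2418, 0.0889]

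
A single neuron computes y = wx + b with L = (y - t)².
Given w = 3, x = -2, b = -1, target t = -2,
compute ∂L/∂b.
∂L/∂b = -10

y = wx + b = (3)(-2) + -1 = -7
∂L/∂y = 2(y - t) = 2(-7 - -2) = -10
∂y/∂b = 1
∂L/∂b = ∂L/∂y · ∂y/∂b = -10 × 1 = -10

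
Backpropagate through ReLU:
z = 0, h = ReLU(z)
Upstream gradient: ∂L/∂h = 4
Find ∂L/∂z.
∂L/∂z = 0

h = ReLU(0) = 0
At z = 0: ∂h/∂z = 0 (by convention)
∂L/∂z = ∂L/∂h · ∂h/∂z = 4 × 0 = 0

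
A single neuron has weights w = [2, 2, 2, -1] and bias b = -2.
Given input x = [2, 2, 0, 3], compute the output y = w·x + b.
y = 3

y = (2)(2) + (2)(2) + (2)(0) + (-1)(3) + -2 = 3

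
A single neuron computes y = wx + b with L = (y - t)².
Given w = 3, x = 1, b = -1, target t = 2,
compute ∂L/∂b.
∂L/∂b = 0

y = wx + b = (3)(1) + -1 = 2
∂L/∂y = 2(y - t) = 2(2 - 2) = 0
∂y/∂b = 1
∂L/∂b = ∂L/∂y · ∂y/∂b = 0 × 1 = 0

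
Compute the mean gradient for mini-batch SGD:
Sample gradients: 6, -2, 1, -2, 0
Average gradient = 0.6

Average = (1/5)(6 + -2 + 1 + -2 + 0) = 3/5 = 0.6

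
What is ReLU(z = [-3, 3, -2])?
h = [0, 3, 0]

ReLU applied element-wise: max(0,-3)=0, max(0,3)=3, max(0,-2)=0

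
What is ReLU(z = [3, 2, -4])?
h = [3, 2, 0]

ReLU applied element-wise: max(0,3)=3, max(0,2)=2, max(0,-4)=0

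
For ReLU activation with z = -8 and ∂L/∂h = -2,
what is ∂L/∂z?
∂L/∂z = 0

h = ReLU(-8) = 0
Since z < 0: ∂h/∂z = 0
∂L/∂z = ∂L/∂h · ∂h/∂z = -2 × 0 = 0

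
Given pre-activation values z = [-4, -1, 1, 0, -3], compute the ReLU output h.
h = [0, 0, 1, 0, 0]

ReLU applied element-wise: max(0,-4)=0, max(0,-1)=0, max(0,1)=1, max(0,0)=0, max(0,-3)=0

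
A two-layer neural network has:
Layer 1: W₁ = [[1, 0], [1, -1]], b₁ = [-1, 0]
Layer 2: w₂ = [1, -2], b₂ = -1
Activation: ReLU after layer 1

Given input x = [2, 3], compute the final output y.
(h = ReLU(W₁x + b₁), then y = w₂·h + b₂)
y = 0

Layer 1 pre-activation: z₁ = [1, -1]
After ReLU: h = [1, 0]
Layer 2 output: y = 1×1 + -2×0 + -1 = 0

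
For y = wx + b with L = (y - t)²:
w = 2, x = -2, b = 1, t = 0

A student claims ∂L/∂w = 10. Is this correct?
Incorrect

y = (2)(-2) + 1 = -3
∂L/∂y = 2(y - t) = 2(-3 - 0) = -6
∂y/∂w = x = -2
∂L/∂w = -6 × -2 = 12

Claimed value: 10
Incorrect: The correct gradient is 12.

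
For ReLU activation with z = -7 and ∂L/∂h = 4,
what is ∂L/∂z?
∂L/∂z = 0

h = ReLU(-7) = 0
Since z < 0: ∂h/∂z = 0
∂L/∂z = ∂L/∂h · ∂h/∂z = 4 × 0 = 0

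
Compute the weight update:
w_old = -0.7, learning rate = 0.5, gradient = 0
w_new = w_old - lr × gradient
w_new = -0.7

w_new = w - η·∂L/∂w = -0.7 - 0.5×(0) = -0.7 - (0) = -0.7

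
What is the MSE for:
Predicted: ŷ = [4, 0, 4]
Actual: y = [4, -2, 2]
MSE = 2.667

MSE = (1/3)((4-4)² + (0--2)² + (4-2)²) = (1/3)(0 + 4 + 4) = 2.667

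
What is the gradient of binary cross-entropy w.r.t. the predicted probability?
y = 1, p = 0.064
∂L/∂p = -15.62

∂L/∂p = -y/p + (1-y)/(1-p) = -1/0.064 + 0 = -15.62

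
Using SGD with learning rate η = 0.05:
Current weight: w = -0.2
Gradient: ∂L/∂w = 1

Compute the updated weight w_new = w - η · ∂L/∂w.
w_new = -0.25

w_new = w - η·∂L/∂w = -0.2 - 0.05×(1) = -0.2 - (0.05) = -0.25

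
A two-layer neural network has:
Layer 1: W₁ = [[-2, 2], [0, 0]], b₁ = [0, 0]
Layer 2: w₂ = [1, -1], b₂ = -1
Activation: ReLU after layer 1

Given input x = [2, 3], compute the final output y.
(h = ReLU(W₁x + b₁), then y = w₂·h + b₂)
y = 1

Layer 1 pre-activation: z₁ = [2, 0]
After ReLU: h = [2, 0]
Layer 2 output: y = 1×2 + -1×0 + -1 = 1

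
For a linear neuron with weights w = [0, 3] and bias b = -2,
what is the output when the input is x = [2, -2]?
y = -8

y = (0)(2) + (3)(-2) + -2 = -8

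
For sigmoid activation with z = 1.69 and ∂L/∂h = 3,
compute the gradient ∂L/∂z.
∂L/∂z = 0.3945

σ(1.69) = 0.8442
σ'(1.69) = σ(1.69)(1 - σ(1.69)) = 0.8442 × 0.1558 = 0.1315
∂L/∂z = ∂L/∂h · σ'(z) = 3 × 0.1315 = 0.3945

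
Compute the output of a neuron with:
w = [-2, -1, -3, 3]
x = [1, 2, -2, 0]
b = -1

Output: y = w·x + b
y = 1

y = (-2)(1) + (-1)(2) + (-3)(-2) + (3)(0) + -1 = 1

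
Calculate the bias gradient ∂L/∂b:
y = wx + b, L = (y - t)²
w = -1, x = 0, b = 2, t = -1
∂L/∂b = 6

y = wx + b = (-1)(0) + 2 = 2
∂L/∂y = 2(y - t) = 2(2 - -1) = 6
∂y/∂b = 1
∂L/∂b = ∂L/∂y · ∂y/∂b = 6 × 1 = 6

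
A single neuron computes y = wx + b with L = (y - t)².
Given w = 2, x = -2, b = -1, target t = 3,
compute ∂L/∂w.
∂L/∂w = 32

y = wx + b = (2)(-2) + -1 = -5
∂L/∂y = 2(y - t) = 2(-5 - 3) = -16
∂y/∂w = x = -2
∂L/∂w = ∂L/∂y · ∂y/∂w = -16 × -2 = 32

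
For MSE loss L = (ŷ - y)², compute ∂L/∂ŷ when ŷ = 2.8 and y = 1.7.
∂L/∂ŷ = 2.2

∂L/∂ŷ = 2(ŷ - y) = 2(2.8 - 1.7) = 2(1.1) = 2.2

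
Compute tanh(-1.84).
-0.9508

tanh(-1.84) = (e^(-1.84) - e^(1.84))/(e^(-1.84) + e^(1.84)) = -0.9508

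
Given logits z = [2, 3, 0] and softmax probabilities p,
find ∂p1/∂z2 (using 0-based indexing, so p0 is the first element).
∂p1/∂z2 = -0.02477

p = softmax(z) = [0.2595, 0.7054, 0.03512]
p1 = 0.7054, p2 = 0.03512

∂p1/∂z2 = -p1 × p2 = -0.7054 × 0.03512 = -0.02477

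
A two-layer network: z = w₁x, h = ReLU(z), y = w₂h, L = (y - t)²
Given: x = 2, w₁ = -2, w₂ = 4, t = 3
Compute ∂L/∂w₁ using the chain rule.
∂L/∂w₁ = 0

Forward pass:
z = w₁x = -2×2 = -4
h = ReLU(-4) = 0
y = w₂h = 4×0 = 0

Backward pass:
∂L/∂y = 2(y - t) = 2(0 - 3) = -6
∂y/∂h = w₂ = 4
∂h/∂z = 0 (ReLU derivative)
∂z/∂w₁ = x = 2

∂L/∂w₁ = -6 × 4 × 0 × 2 = 0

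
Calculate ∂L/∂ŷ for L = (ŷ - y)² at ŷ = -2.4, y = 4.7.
∂L/∂ŷ = -14.2

∂L/∂ŷ = 2(ŷ - y) = 2(-2.4 - 4.7) = 2(-7.1) = -14.2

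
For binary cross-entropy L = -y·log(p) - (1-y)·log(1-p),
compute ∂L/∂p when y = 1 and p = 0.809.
∂L/∂p = -1.236

∂L/∂p = -y/p + (1-y)/(1-p) = -1/0.809 + 0 = -1.236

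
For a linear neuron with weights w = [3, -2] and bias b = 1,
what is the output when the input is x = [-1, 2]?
y = -6

y = (3)(-1) + (-2)(2) + 1 = -6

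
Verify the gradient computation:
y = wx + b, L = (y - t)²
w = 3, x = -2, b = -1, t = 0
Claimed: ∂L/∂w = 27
Incorrect

y = (3)(-2) + -1 = -7
∂L/∂y = 2(y - t) = 2(-7 - 0) = -14
∂y/∂w = x = -2
∂L/∂w = -14 × -2 = 28

Claimed value: 27
Incorrect: The correct gradient is 28.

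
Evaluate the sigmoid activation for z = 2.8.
0.9427

sigmoid(2.8) = 1/(1 + e^(-2.8)) = 1/(1 + 0.06081) = 0.9427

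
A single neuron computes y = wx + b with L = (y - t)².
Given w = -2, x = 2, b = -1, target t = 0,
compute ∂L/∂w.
∂L/∂w = -20

y = wx + b = (-2)(2) + -1 = -5
∂L/∂y = 2(y - t) = 2(-5 - 0) = -10
∂y/∂w = x = 2
∂L/∂w = ∂L/∂y · ∂y/∂w = -10 × 2 = -20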